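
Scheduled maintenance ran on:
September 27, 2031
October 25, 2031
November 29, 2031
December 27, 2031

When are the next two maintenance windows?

January 31, 2032; February 28, 2032

Every date is a Saturday; gaps 28, 35, 28 days.
Each is the last Saturday of its month (at least one falls on the 29th or later, ruling out '4th Saturday').
Last Saturday of January 2032: January 31, 2032.
Last Saturday of February 2032: February 28, 2032.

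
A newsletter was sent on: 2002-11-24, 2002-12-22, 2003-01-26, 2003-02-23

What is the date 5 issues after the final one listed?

These are Sundays at 28- or 35-day spacing (28, 35, 28).
The pattern: 4th Sunday of the month.
4th Sunday of March 2003: 2003-03-23.
4th Sunday of April 2003: 2003-04-27.
4th Sunday of May 2003: 2003-05-25.
June 2003 — 4th Sunday is 2003-06-22.
4th Sunday of July 2003: 2003-07-27.

2003-07-27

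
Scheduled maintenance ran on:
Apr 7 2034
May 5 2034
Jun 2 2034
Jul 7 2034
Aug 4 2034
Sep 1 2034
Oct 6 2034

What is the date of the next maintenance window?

Nov 3 2034

These are Fridays at 28- or 35-day spacing (28, 28, 35, 28, 28, 35).
The pattern: 1st Friday of the month.
November 2034 — 1st Friday is Nov 3 2034.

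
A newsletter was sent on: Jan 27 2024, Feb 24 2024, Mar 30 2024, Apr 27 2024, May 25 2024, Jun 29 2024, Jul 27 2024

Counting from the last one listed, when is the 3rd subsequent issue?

Oct 26 2024

All Saturdays; the gaps (28, 35, 28, 28, 35, 28) vary with month length.
This is the last Saturday of each month.
Last Saturday of August 2024: Aug 31 2024.
September 2024 ends with Saturday Sep 28 2024.
Last Saturday of October 2024: Oct 26 2024.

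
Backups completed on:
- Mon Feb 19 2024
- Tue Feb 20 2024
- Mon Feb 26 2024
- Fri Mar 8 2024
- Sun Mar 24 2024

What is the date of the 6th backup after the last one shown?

Fri Oct 11 2024

Intervals are 1, 6, 11, 16 days — an arithmetic progression with common difference 5.
Next gap: 21 days. Sun Mar 24 2024 + 21 days = Sun Apr 14 2024.
Next gap: 26 days. Sun Apr 14 2024 + 26 days = Fri May 10 2024.
Next gap: 31 days. Fri May 10 2024 + 31 days = Mon Jun 10 2024.
Next gap: 36 days. Mon Jun 10 2024 + 36 days = Tue Jul 16 2024.
Next gap: 41 days. Tue Jul 16 2024 + 41 days = Mon Aug 26 2024.
Next gap: 46 days. Mon Aug 26 2024 + 46 days = Fri Oct 11 2024.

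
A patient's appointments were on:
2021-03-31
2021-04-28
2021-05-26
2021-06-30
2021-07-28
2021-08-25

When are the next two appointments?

These are Wednesdays with 28, 28, 35, 28, 28-day gaps.
Each is the final Wednesday of its month — 2021-03-31 is past the 28th, so '4th Wednesday' doesn't fit.
September 2021 ends with Wednesday 2021-09-29.
Last Wednesday of October 2021: 2021-10-27.

2021-09-29, 2021-10-27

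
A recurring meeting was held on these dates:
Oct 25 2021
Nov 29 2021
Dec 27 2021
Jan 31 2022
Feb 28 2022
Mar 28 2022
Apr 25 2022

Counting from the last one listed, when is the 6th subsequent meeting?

Oct 31 2022

Every date is a Monday; gaps 35, 28, 35, 28, 28, 28 days.
Each is the last Monday of its month (at least one falls on the 29th or later, ruling out '4th Monday').
Last Monday of May 2022: May 30 2022.
Last Monday of June 2022: Jun 27 2022.
Last Monday of July 2022: Jul 25 2022.
August 2022 ends with Monday Aug 29 2022.
Last Monday of September 2022: Sep 26 2022.
October 2022 ends with Monday Oct 31 2022.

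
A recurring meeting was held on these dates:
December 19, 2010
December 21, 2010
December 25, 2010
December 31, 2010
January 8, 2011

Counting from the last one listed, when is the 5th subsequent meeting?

March 19, 2011

Intervals are 2, 4, 6, 8 days — an arithmetic progression with common difference 2.
Next gap: 10 days. January 8, 2011 + 10 days = January 18, 2011.
Next gap: 12 days. January 18, 2011 + 12 days = January 30, 2011.
Next gap: 14 days. January 30, 2011 + 14 days = February 13, 2011.
Next gap: 16 days. February 13, 2011 + 16 days = March 1, 2011.
Next gap: 18 days. March 1, 2011 + 18 days = March 19, 2011.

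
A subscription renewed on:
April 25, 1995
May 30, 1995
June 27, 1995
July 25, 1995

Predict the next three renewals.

These are Tuesdays with 35, 28, 28-day gaps.
Each is the final Tuesday of its month — May 30, 1995 is past the 28th, so '4th Tuesday' doesn't fit.
Last Tuesday of August 1995: August 29, 1995.
September 1995 ends with Tuesday September 26, 1995.
October 1995 ends with Tuesday October 31, 1995.

August 29, 1995; September 26, 1995; October 31, 1995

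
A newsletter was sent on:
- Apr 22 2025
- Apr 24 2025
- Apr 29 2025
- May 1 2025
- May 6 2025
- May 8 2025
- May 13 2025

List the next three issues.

May 15 2025, May 20 2025, May 22 2025

Gaps: 2, 5, 2, 5, 2, 5 days — not constant, but cyclic with period 2.
The events fall on every Tuesday and Thursday.
The following Thursday is May 15 2025.
Next Tuesday: May 20 2025.
Next Thursday: May 22 2025.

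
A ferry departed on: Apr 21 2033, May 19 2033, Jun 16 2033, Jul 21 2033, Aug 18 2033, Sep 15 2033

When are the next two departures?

These are Thursdays at 28- or 35-day spacing (28, 28, 35, 28, 28).
The pattern: 3rd Thursday of the month.
3rd Thursday of October 2033: Oct 20 2033.
November 2033 — 3rd Thursday is Nov 17 2033.

Oct 20 2033, Nov 17 2033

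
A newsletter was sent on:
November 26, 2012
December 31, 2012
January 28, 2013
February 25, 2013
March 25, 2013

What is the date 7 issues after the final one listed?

Every date is a Monday; gaps 35, 28, 28, 28 days.
Each is the last Monday of its month (at least one falls on the 29th or later, ruling out '4th Monday').
Last Monday of April 2013: April 29, 2013.
May 2013 ends with Monday May 27, 2013.
June 2013 ends with Monday June 24, 2013.
Last Monday of July 2013: July 29, 2013.
Last Monday of August 2013: August 26, 2013.
Last Monday of September 2013: September 30, 2013.
Last Monday of October 2013: October 28, 2013.

October 28, 2013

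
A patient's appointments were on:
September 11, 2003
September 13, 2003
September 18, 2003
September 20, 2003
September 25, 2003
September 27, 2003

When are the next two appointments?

Every event lands on a Thursday or Saturday (gaps cycle 2, 5, 2, 5, 2).
So the schedule is: every Thursday and Saturday.
Next Thursday: October 2, 2003.
Next Saturday: October 4, 2003.

October 2, 2003; October 4, 2003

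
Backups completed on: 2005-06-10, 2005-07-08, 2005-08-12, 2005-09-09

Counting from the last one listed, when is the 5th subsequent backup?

All dates are Fridays, 28, 35, 28 days apart.
Specifically, the 2nd Friday of each month.
October 2005 — 2nd Friday is 2005-10-14.
November 2005 — 2nd Friday is 2005-11-11.
December 2005 — 2nd Friday is 2005-12-09.
2nd Friday of January 2006: 2006-01-13.
2nd Friday of February 2006: 2006-02-10.

2006-02-10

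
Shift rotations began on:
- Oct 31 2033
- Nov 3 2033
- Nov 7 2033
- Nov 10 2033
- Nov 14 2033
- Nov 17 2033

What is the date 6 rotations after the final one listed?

Gaps: 3, 4, 3, 4, 3 days — not constant, but cyclic with period 2.
The events fall on every Monday and Thursday.
Next Monday: Nov 21 2033.
The following Thursday is Nov 24 2033.
The following Monday is Nov 28 2033.
The following Thursday is Dec 1 2033.
The following Monday is Dec 5 2033.
The following Thursday is Dec 8 2033.

Dec 8 2033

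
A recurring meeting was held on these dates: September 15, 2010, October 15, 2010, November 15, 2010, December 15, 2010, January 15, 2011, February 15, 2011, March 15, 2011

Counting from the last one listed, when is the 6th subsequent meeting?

Gaps: 30, 31, 30, 31, 31, 28 days — not constant. Every event is on the 15th of the month.
Pattern: the 15th of each month.
April 2011: April 15, 2011.
Next: May 2011 → May 15, 2011.
Next: June 2011 → June 15, 2011.
Next: July 2011 → July 15, 2011.
Next: August 2011 → August 15, 2011.
September 2011: September 15, 2011.

September 15, 2011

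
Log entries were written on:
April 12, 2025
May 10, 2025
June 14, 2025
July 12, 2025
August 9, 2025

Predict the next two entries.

September 13, 2025; October 11, 2025

Gaps: 28, 35, 28, 28 days — a mix of 28 and 35. Every date is a Saturday.
Each is the 2nd Saturday of its month.
September 2025 — 2nd Saturday is September 13, 2025.
2nd Saturday of October 2025: October 11, 2025.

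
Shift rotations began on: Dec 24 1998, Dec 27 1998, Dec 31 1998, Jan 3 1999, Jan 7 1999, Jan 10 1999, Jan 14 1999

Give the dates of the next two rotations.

Gaps: 3, 4, 3, 4, 3, 4 days — not constant, but cyclic with period 2.
The events fall on every Thursday and Sunday.
The following Sunday is Jan 17 1999.
The following Thursday is Jan 21 1999.

Jan 17 1999, Jan 21 1999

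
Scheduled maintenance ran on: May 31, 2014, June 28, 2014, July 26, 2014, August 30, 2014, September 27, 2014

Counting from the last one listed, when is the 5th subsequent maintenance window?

February 28, 2015

Every date is a Saturday; gaps 28, 28, 35, 28 days.
Each is the last Saturday of its month (at least one falls on the 29th or later, ruling out '4th Saturday').
October 2014 ends with Saturday October 25, 2014.
Last Saturday of November 2014: November 29, 2014.
Last Saturday of December 2014: December 27, 2014.
January 2015 ends with Saturday January 31, 2015.
February 2015 ends with Saturday February 28, 2015.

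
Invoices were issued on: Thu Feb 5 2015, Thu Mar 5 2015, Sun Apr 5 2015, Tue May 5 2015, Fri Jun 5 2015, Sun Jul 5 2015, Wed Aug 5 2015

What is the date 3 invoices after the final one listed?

Thu Nov 5 2015

Gaps: 28, 31, 30, 31, 30, 31 days — not constant. Every event is on the 5th of the month.
Pattern: the 5th of each month.
Next: September 2015 → Sat Sep 5 2015.
October 2015: Mon Oct 5 2015.
Next: November 2015 → Thu Nov 5 2015.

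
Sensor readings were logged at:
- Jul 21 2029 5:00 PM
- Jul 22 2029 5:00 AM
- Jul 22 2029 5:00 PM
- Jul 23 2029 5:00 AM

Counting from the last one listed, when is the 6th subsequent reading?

Gaps: 12, 12, 12 hours — each event is 12 hours after the previous one.
Jul 23 2029 5:00 AM + 12 h = Jul 23 2029 5:00 PM.
Jul 23 2029 5:00 PM + 12 h = Jul 24 2029 5:00 AM.
Jul 24 2029 5:00 AM + 12 h = Jul 24 2029 5:00 PM.
Jul 24 2029 5:00 PM + 12 h = Jul 25 2029 5:00 AM.
Jul 25 2029 5:00 AM + 12 h = Jul 25 2029 5:00 PM.
Jul 25 2029 5:00 PM + 12 h = Jul 26 2029 5:00 AM.

Jul 26 2029 5:00 AM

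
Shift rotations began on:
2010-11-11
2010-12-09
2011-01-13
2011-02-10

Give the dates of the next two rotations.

2011-03-10, 2011-04-14

All dates are Thursdays, 28, 35, 28 days apart.
Specifically, the 2nd Thursday of each month.
2nd Thursday of March 2011: 2011-03-10.
2nd Thursday of April 2011: 2011-04-14.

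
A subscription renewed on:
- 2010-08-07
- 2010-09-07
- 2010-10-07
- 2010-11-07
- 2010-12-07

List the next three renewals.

The day-of-month is always 7 (31, 30, 31, 30 days between events).
So this recurs on the 7th of each month.
Next: January 2011 → 2011-01-07.
February 2011: 2011-02-07.
March 2011: 2011-03-07.

2011-01-07, 2011-02-07, 2011-03-07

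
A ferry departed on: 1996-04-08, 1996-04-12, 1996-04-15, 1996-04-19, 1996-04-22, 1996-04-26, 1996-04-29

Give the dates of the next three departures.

1996-05-03, 1996-05-06, 1996-05-10

The gap pattern 4, 3, 4, 3, 4, 3 repeats every 2 events.
These are the Mondays and Fridays of each week.
The following Friday is 1996-05-03.
Next Monday: 1996-05-06.
Next Friday: 1996-05-10.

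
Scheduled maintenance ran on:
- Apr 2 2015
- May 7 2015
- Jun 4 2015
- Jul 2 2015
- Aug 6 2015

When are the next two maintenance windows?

All dates are Thursdays, 35, 28, 28, 35 days apart.
Specifically, the 1st Thursday of each month.
1st Thursday of September 2015: Sep 3 2015.
October 2015 — 1st Thursday is Oct 1 2015.

Sep 3 2015, Oct 1 2015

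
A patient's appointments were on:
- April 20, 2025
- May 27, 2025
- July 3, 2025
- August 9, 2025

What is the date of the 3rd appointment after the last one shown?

November 28, 2025

Every event comes 37 days after the last (37, 37, 37).
August 9, 2025 + 37 days = September 15, 2025.
September 15, 2025 + 37 days = October 22, 2025.
October 22, 2025 + 37 days = November 28, 2025.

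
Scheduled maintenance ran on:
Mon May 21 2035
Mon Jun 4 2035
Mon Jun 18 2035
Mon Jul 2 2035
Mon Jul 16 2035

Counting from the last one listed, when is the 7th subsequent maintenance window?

Mon Oct 22 2035

Gaps between consecutive events: 14, 14, 14, 14 days — a constant 14-day interval.
Mon Jul 16 2035 + 14 days = Mon Jul 30 2035.
Mon Jul 30 2035 + 14 days = Mon Aug 13 2035.
Mon Aug 13 2035 + 14 days = Mon Aug 27 2035.
Mon Aug 27 2035 + 14 days = Mon Sep 10 2035.
Mon Sep 10 2035 + 14 days = Mon Sep 24 2035.
Mon Sep 24 2035 + 14 days = Mon Oct 8 2035.
Mon Oct 8 2035 + 14 days = Mon Oct 22 2035.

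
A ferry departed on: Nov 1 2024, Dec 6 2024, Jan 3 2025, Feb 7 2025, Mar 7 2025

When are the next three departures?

All dates are Fridays, 35, 28, 35, 28 days apart.
Specifically, the 1st Friday of each month.
April 2025 — 1st Friday is Apr 4 2025.
1st Friday of May 2025: May 2 2025.
1st Friday of June 2025: Jun 6 2025.

Apr 4 2025, May 2 2025, Jun 6 2025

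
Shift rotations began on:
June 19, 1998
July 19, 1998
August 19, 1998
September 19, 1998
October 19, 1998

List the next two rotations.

November 19, 1998; December 19, 1998

Each date is the 19th; the gaps (30, 31, 31, 30) track the month lengths.
The rule is the 19th of each month.
Next: November 1998 → November 19, 1998.
December 1998: December 19, 1998.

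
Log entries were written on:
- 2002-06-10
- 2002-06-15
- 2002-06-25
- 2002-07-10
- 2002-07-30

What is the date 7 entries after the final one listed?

2003-05-06

Gaps: 5, 10, 15, 20 days — each gap is 5 larger than the previous one.
Next gap: 25 days. 2002-07-30 + 25 days = 2002-08-24.
Next gap: 30 days. 2002-08-24 + 30 days = 2002-09-23.
Next gap: 35 days. 2002-09-23 + 35 days = 2002-10-28.
Next gap: 40 days. 2002-10-28 + 40 days = 2002-12-07.
Next gap: 45 days. 2002-12-07 + 45 days = 2003-01-21.
Next gap: 50 days. 2003-01-21 + 50 days = 2003-03-12.
Next gap: 55 days. 2003-03-12 + 55 days = 2003-05-06.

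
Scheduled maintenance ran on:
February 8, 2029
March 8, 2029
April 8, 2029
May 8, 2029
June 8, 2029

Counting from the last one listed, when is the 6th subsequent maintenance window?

December 8, 2029

Gaps: 28, 31, 30, 31 days — not constant. Every event is on the 8th of the month.
Pattern: the 8th of each month.
July 2029: July 8, 2029.
Next: August 2029 → August 8, 2029.
Next: September 2029 → September 8, 2029.
Next: October 2029 → October 8, 2029.
Next: November 2029 → November 8, 2029.
Next: December 2029 → December 8, 2029.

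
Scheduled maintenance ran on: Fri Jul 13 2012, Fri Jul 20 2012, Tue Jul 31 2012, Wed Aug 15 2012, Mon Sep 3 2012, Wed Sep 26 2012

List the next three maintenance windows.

The spacing grows by 4 each time: 7, 11, 15, 19, 23 days.
Next gap: 27 days. Wed Sep 26 2012 + 27 days = Tue Oct 23 2012.
Next gap: 31 days. Tue Oct 23 2012 + 31 days = Fri Nov 23 2012.
Next gap: 35 days. Fri Nov 23 2012 + 35 days = Fri Dec 28 2012.

Tue Oct 23 2012, Fri Nov 23 2012, Fri Dec 28 2012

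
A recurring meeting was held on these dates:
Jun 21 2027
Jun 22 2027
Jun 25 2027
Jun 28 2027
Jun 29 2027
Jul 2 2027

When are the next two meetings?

Jul 5 2027, Jul 6 2027

Gaps: 1, 3, 3, 1, 3 days — not constant, but cyclic with period 3.
The events fall on every Monday, Tuesday and Friday.
The following Monday is Jul 5 2027.
Next Tuesday: Jul 6 2027.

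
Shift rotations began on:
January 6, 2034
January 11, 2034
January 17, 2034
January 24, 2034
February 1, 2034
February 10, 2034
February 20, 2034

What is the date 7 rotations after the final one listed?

May 29, 2034

Intervals are 5, 6, 7, 8, 9, 10 days — an arithmetic progression with common difference 1.
Next gap: 11 days. February 20, 2034 + 11 days = March 3, 2034.
Next gap: 12 days. March 3, 2034 + 12 days = March 15, 2034.
Next gap: 13 days. March 15, 2034 + 13 days = March 28, 2034.
Next gap: 14 days. March 28, 2034 + 14 days = April 11, 2034.
Next gap: 15 days. April 11, 2034 + 15 days = April 26, 2034.
Next gap: 16 days. April 26, 2034 + 16 days = May 12, 2034.
Next gap: 17 days. May 12, 2034 + 17 days = May 29, 2034.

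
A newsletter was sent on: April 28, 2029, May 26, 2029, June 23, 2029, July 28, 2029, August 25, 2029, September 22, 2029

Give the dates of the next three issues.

October 27, 2029; November 24, 2029; December 22, 2029

All dates are Saturdays, 28, 28, 35, 28, 28 days apart.
Specifically, the 4th Saturday of each month.
4th Saturday of October 2029: October 27, 2029.
November 2029 — 4th Saturday is November 24, 2029.
December 2029 — 4th Saturday is December 22, 2029.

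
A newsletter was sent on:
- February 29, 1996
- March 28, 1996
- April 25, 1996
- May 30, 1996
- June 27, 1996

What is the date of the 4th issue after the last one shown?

All Thursdays; the gaps (28, 28, 35, 28) vary with month length.
This is the last Thursday of each month.
Last Thursday of July 1996: July 25, 1996.
Last Thursday of August 1996: August 29, 1996.
Last Thursday of September 1996: September 26, 1996.
Last Thursday of October 1996: October 31, 1996.

October 31, 1996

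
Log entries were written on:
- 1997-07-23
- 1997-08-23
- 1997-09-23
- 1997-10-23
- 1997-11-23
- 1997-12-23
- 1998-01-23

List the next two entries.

Gaps: 31, 31, 30, 31, 30, 31 days — not constant. Every event is on the 23rd of the month.
Pattern: the 23rd of each month.
February 1998: 1998-02-23.
Next: March 1998 → 1998-03-23.

1998-02-23, 1998-03-23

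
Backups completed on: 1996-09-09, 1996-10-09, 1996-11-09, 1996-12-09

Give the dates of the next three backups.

1997-01-09, 1997-02-09, 1997-03-09

The day-of-month is always 9 (30, 31, 30 days between events).
So this recurs on the 9th of each month.
Next: January 1997 → 1997-01-09.
Next: February 1997 → 1997-02-09.
March 1997: 1997-03-09.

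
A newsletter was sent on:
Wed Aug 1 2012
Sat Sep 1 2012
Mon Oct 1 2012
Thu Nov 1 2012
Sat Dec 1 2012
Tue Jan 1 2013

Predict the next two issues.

Fri Feb 1 2013, Fri Mar 1 2013

The day-of-month is always 1 (31, 30, 31, 30, 31 days between events).
So this recurs on the 1st of each month.
February 2013: Fri Feb 1 2013.
Next: March 2013 → Fri Mar 1 2013.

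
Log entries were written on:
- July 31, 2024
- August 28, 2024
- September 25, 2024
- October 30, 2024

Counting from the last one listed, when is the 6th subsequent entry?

Every date is a Wednesday; gaps 28, 28, 35 days.
Each is the last Wednesday of its month (at least one falls on the 29th or later, ruling out '4th Wednesday').
November 2024 ends with Wednesday November 27, 2024.
December 2024 ends with Wednesday December 25, 2024.
January 2025 ends with Wednesday January 29, 2025.
Last Wednesday of February 2025: February 26, 2025.
Last Wednesday of March 2025: March 26, 2025.
April 2025 ends with Wednesday April 30, 2025.

April 30, 2025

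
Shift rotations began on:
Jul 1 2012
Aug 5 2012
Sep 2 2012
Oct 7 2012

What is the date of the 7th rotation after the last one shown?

May 5 2013

All dates are Sundays, 35, 28, 35 days apart.
Specifically, the 1st Sunday of each month.
November 2012 — 1st Sunday is Nov 4 2012.
December 2012 — 1st Sunday is Dec 2 2012.
1st Sunday of January 2013: Jan 6 2013.
February 2013 — 1st Sunday is Feb 3 2013.
March 2013 — 1st Sunday is Mar 3 2013.
April 2013 — 1st Sunday is Apr 7 2013.
May 2013 — 1st Sunday is May 5 2013.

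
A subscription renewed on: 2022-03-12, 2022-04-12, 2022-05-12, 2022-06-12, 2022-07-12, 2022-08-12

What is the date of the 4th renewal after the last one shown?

Each date is the 12th; the gaps (31, 30, 31, 30, 31) track the month lengths.
The rule is the 12th of each month.
September 2022: 2022-09-12.
October 2022: 2022-10-12.
November 2022: 2022-11-12.
Next: December 2022 → 2022-12-12.

2022-12-12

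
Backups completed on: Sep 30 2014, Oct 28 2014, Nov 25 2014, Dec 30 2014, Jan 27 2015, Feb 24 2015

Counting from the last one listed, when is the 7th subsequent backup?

These are Tuesdays with 28, 28, 35, 28, 28-day gaps.
Each is the final Tuesday of its month — Sep 30 2014 is past the 28th, so '4th Tuesday' doesn't fit.
March 2015 ends with Tuesday Mar 31 2015.
Last Tuesday of April 2015: Apr 28 2015.
Last Tuesday of May 2015: May 26 2015.
June 2015 ends with Tuesday Jun 30 2015.
July 2015 ends with Tuesday Jul 28 2015.
August 2015 ends with Tuesday Aug 25 2015.
Last Tuesday of September 2015: Sep 29 2015.

Sep 29 2015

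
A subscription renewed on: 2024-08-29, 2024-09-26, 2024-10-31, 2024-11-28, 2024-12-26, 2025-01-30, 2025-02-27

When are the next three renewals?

2025-03-27, 2025-04-24, 2025-05-29

All Thursdays; the gaps (28, 35, 28, 28, 35, 28) vary with month length.
This is the last Thursday of each month.
March 2025 ends with Thursday 2025-03-27.
April 2025 ends with Thursday 2025-04-24.
May 2025 ends with Thursday 2025-05-29.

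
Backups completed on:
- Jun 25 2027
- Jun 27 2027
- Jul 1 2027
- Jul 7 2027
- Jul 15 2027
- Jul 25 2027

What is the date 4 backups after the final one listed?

Gaps: 2, 4, 6, 8, 10 days — each gap is 2 larger than the previous one.
Next gap: 12 days. Jul 25 2027 + 12 days = Aug 6 2027.
Next gap: 14 days. Aug 6 2027 + 14 days = Aug 20 2027.
Next gap: 16 days. Aug 20 2027 + 16 days = Sep 5 2027.
Next gap: 18 days. Sep 5 2027 + 18 days = Sep 23 2027.

Sep 23 2027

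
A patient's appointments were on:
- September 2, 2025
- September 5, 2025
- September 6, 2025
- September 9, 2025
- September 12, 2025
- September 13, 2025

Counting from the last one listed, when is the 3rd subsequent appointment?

September 20, 2025

The gap pattern 3, 1, 3, 3, 1 repeats every 3 events.
These are the Tuesdays, Fridays and Saturdays of each week.
Next Tuesday: September 16, 2025.
The following Friday is September 19, 2025.
The following Saturday is September 20, 2025.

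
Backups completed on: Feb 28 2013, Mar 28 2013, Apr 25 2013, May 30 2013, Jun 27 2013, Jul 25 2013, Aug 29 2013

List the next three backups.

These are Thursdays with 28, 28, 35, 28, 28, 35-day gaps.
Each is the final Thursday of its month — May 30 2013 is past the 28th, so '4th Thursday' doesn't fit.
September 2013 ends with Thursday Sep 26 2013.
Last Thursday of October 2013: Oct 31 2013.
Last Thursday of November 2013: Nov 28 2013.

Sep 26 2013, Oct 31 2013, Nov 28 2013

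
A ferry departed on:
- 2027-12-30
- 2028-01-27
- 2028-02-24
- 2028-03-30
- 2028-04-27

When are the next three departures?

2028-05-25, 2028-06-29, 2028-07-27

Every date is a Thursday; gaps 28, 28, 35, 28 days.
Each is the last Thursday of its month (at least one falls on the 29th or later, ruling out '4th Thursday').
Last Thursday of May 2028: 2028-05-25.
Last Thursday of June 2028: 2028-06-29.
July 2028 ends with Thursday 2028-07-27.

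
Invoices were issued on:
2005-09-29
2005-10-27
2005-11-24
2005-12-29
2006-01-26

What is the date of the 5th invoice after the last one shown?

2006-06-29

Every date is a Thursday; gaps 28, 28, 35, 28 days.
Each is the last Thursday of its month (at least one falls on the 29th or later, ruling out '4th Thursday').
February 2006 ends with Thursday 2006-02-23.
March 2006 ends with Thursday 2006-03-30.
Last Thursday of April 2006: 2006-04-27.
Last Thursday of May 2006: 2006-05-25.
June 2006 ends with Thursday 2006-06-29.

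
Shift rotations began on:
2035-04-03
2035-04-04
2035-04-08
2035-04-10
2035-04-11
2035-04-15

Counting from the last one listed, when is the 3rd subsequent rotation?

2035-04-22

Gaps: 1, 4, 2, 1, 4 days — not constant, but cyclic with period 3.
The events fall on every Tuesday, Wednesday and Sunday.
The following Tuesday is 2035-04-17.
The following Wednesday is 2035-04-18.
Next Sunday: 2035-04-22.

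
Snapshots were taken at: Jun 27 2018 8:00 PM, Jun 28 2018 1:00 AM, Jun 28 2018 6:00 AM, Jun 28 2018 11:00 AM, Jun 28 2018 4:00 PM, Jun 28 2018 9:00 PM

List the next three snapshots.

Jun 29 2018 2:00 AM, Jun 29 2018 7:00 AM, Jun 29 2018 12:00 PM

Spacing: 5, 5, 5, 5, 5 h — constant 5 h.
Jun 28 2018 9:00 PM + 5 h = Jun 29 2018 2:00 AM.
Jun 29 2018 2:00 AM + 5 h = Jun 29 2018 7:00 AM.
Jun 29 2018 7:00 AM + 5 h = Jun 29 2018 12:00 PM.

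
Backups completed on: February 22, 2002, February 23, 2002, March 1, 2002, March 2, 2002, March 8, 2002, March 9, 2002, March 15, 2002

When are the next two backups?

March 16, 2002; March 22, 2002

Gaps: 1, 6, 1, 6, 1, 6 days — not constant, but cyclic with period 2.
The events fall on every Friday and Saturday.
The following Saturday is March 16, 2002.
Next Friday: March 22, 2002.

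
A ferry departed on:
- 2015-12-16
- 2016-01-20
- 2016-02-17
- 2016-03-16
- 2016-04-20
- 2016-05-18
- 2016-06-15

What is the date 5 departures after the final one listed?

2016-11-16

These are Wednesdays at 28- or 35-day spacing (35, 28, 28, 35, 28, 28).
The pattern: 3rd Wednesday of the month.
July 2016 — 3rd Wednesday is 2016-07-20.
August 2016 — 3rd Wednesday is 2016-08-17.
September 2016 — 3rd Wednesday is 2016-09-21.
3rd Wednesday of October 2016: 2016-10-19.
3rd Wednesday of November 2016: 2016-11-16.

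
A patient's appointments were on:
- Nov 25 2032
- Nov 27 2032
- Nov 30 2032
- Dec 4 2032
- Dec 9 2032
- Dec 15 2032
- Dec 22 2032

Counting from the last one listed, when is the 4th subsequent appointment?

Gaps: 2, 3, 4, 5, 6, 7 days — each gap is 1 larger than the previous one.
Next gap: 8 days. Dec 22 2032 + 8 days = Dec 30 2032.
Next gap: 9 days. Dec 30 2032 + 9 days = Jan 8 2033.
Next gap: 10 days. Jan 8 2033 + 10 days = Jan 18 2033.
Next gap: 11 days. Jan 18 2033 + 11 days = Jan 29 2033.

Jan 29 2033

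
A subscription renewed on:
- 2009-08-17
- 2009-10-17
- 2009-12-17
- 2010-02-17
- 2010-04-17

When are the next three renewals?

Gaps: 61, 61, 62, 59 days — not constant. Every event is on the 17th of the month.
Pattern: the 17th of every 2 months.
June 2010: 2010-06-17.
August 2010: 2010-08-17.
Next: October 2010 → 2010-10-17.

2010-06-17, 2010-08-17, 2010-10-17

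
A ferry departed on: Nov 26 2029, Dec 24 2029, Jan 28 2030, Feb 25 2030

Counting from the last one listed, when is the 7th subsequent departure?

Gaps: 28, 35, 28 days — a mix of 28 and 35. Every date is a Monday.
Each is the 4th Monday of its month.
March 2030 — 4th Monday is Mar 25 2030.
April 2030 — 4th Monday is Apr 22 2030.
May 2030 — 4th Monday is May 27 2030.
June 2030 — 4th Monday is Jun 24 2030.
4th Monday of July 2030: Jul 22 2030.
August 2030 — 4th Monday is Aug 26 2030.
4th Monday of September 2030: Sep 23 2030.

Sep 23 2030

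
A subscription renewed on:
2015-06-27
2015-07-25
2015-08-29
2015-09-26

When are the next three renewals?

All Saturdays; the gaps (28, 35, 28) vary with month length.
This is the last Saturday of each month.
Last Saturday of October 2015: 2015-10-31.
November 2015 ends with Saturday 2015-11-28.
Last Saturday of December 2015: 2015-12-26.

2015-10-31, 2015-11-28, 2015-12-26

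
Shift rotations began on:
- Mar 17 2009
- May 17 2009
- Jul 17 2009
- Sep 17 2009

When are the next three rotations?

Nov 17 2009, Jan 17 2010, Mar 17 2010

The day-of-month is always 17 (61, 61, 62 days between events).
So this recurs on the 17th of every 2 months.
November 2009: Nov 17 2009.
January 2010: Jan 17 2010.
Next: March 2010 → Mar 17 2010.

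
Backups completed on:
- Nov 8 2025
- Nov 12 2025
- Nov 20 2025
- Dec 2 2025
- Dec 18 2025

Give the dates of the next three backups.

Intervals are 4, 8, 12, 16 days — an arithmetic progression with common difference 4.
Next gap: 20 days. Dec 18 2025 + 20 days = Jan 7 2026.
Next gap: 24 days. Jan 7 2026 + 24 days = Jan 31 2026.
Next gap: 28 days. Jan 31 2026 + 28 days = Feb 28 2026.

Jan 7 2026, Jan 31 2026, Feb 28 2026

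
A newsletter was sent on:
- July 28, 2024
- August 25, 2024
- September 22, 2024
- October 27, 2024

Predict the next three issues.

Gaps: 28, 28, 35 days — a mix of 28 and 35. Every date is a Sunday.
Each is the 4th Sunday of its month.
4th Sunday of November 2024: November 24, 2024.
4th Sunday of December 2024: December 22, 2024.
4th Sunday of January 2025: January 26, 2025.

November 24, 2024; December 22, 2024; January 26, 2025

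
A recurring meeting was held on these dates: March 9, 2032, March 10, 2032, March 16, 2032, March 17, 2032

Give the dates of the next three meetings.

Gaps: 1, 6, 1 days — not constant, but cyclic with period 2.
The events fall on every Tuesday and Wednesday.
The following Tuesday is March 23, 2032.
Next Wednesday: March 24, 2032.
Next Tuesday: March 30, 2032.

March 23, 2032; March 24, 2032; March 30, 2032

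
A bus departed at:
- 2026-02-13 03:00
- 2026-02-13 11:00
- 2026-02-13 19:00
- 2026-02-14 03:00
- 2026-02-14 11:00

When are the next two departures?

The interval is a steady 8 hours (8, 8, 8, 8).
2026-02-14 11:00 + 8 h = 2026-02-14 19:00.
2026-02-14 19:00 + 8 h = 2026-02-15 03:00.

2026-02-14 19:00, 2026-02-15 03:00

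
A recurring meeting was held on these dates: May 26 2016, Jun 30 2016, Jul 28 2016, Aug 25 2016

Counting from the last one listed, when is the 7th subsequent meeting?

All Thursdays; the gaps (35, 28, 28) vary with month length.
This is the last Thursday of each month.
September 2016 ends with Thursday Sep 29 2016.
October 2016 ends with Thursday Oct 27 2016.
November 2016 ends with Thursday Nov 24 2016.
Last Thursday of December 2016: Dec 29 2016.
Last Thursday of January 2017: Jan 26 2017.
February 2017 ends with Thursday Feb 23 2017.
Last Thursday of March 2017: Mar 30 2017.

Mar 30 2017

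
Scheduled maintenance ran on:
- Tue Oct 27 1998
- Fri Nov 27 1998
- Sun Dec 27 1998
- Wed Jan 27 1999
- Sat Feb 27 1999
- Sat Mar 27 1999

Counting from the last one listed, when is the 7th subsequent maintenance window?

Each date is the 27th; the gaps (31, 30, 31, 31, 28) track the month lengths.
The rule is the 27th of each month.
Next: April 1999 → Tue Apr 27 1999.
Next: May 1999 → Thu May 27 1999.
Next: June 1999 → Sun Jun 27 1999.
Next: July 1999 → Tue Jul 27 1999.
August 1999: Fri Aug 27 1999.
Next: September 1999 → Mon Sep 27 1999.
Next: October 1999 → Wed Oct 27 1999.

Wed Oct 27 1999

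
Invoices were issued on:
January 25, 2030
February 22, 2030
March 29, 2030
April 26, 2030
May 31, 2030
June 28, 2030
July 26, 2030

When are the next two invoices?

August 30, 2030; September 27, 2030

These are Fridays with 28, 35, 28, 35, 28, 28-day gaps.
Each is the final Friday of its month — March 29, 2030 is past the 28th, so '4th Friday' doesn't fit.
August 2030 ends with Friday August 30, 2030.
September 2030 ends with Friday September 27, 2030.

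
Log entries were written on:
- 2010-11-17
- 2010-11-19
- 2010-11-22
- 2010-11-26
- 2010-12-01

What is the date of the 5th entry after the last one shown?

The spacing grows by 1 each time: 2, 3, 4, 5 days.
Next gap: 6 days. 2010-12-01 + 6 days = 2010-12-07.
Next gap: 7 days. 2010-12-07 + 7 days = 2010-12-14.
Next gap: 8 days. 2010-12-14 + 8 days = 2010-12-22.
Next gap: 9 days. 2010-12-22 + 9 days = 2010-12-31.
Next gap: 10 days. 2010-12-31 + 10 days = 2011-01-10.

2011-01-10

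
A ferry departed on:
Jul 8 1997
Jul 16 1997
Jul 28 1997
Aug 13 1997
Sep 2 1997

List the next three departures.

The spacing grows by 4 each time: 8, 12, 16, 20 days.
Next gap: 24 days. Sep 2 1997 + 24 days = Sep 26 1997.
Next gap: 28 days. Sep 26 1997 + 28 days = Oct 24 1997.
Next gap: 32 days. Oct 24 1997 + 32 days = Nov 25 1997.

Sep 26 1997, Oct 24 1997, Nov 25 1997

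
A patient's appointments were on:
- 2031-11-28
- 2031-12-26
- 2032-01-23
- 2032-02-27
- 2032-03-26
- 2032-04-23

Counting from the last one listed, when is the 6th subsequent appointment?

2032-10-22

All dates are Fridays, 28, 28, 35, 28, 28 days apart.
Specifically, the 4th Friday of each month.
4th Friday of May 2032: 2032-05-28.
June 2032 — 4th Friday is 2032-06-25.
4th Friday of July 2032: 2032-07-23.
4th Friday of August 2032: 2032-08-27.
September 2032 — 4th Friday is 2032-09-24.
4th Friday of October 2032: 2032-10-22.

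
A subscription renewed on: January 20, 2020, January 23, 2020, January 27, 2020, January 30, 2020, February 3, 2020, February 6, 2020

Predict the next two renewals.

February 10, 2020; February 13, 2020

Gaps: 3, 4, 3, 4, 3 days — not constant, but cyclic with period 2.
The events fall on every Monday and Thursday.
The following Monday is February 10, 2020.
Next Thursday: February 13, 2020.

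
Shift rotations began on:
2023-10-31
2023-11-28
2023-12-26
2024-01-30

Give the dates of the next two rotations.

All Tuesdays; the gaps (28, 28, 35) vary with month length.
This is the last Tuesday of each month.
Last Tuesday of February 2024: 2024-02-27.
Last Tuesday of March 2024: 2024-03-26.

2024-02-27, 2024-03-26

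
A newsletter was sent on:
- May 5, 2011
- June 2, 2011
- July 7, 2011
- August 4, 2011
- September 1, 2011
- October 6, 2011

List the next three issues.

November 3, 2011; December 1, 2011; January 5, 2012

Gaps: 28, 35, 28, 28, 35 days — a mix of 28 and 35. Every date is a Thursday.
Each is the 1st Thursday of its month.
November 2011 — 1st Thursday is November 3, 2011.
1st Thursday of December 2011: December 1, 2011.
1st Thursday of January 2012: January 5, 2012.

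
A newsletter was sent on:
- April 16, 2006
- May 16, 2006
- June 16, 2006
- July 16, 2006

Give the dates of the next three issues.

August 16, 2006; September 16, 2006; October 16, 2006

The day-of-month is always 16 (30, 31, 30 days between events).
So this recurs on the 16th of each month.
Next: August 2006 → August 16, 2006.
Next: September 2006 → September 16, 2006.
October 2006: October 16, 2006.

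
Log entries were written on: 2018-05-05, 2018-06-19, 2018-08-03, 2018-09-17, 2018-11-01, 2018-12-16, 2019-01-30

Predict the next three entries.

2019-03-16, 2019-04-30, 2019-06-14

Every event comes 45 days after the last (45, 45, 45, 45, 45, 45).
2019-01-30 + 45 days = 2019-03-16.
2019-03-16 + 45 days = 2019-04-30.
2019-04-30 + 45 days = 2019-06-14.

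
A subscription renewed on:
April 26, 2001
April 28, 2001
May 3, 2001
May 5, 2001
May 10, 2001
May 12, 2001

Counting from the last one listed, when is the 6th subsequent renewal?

Every event lands on a Thursday or Saturday (gaps cycle 2, 5, 2, 5, 2).
So the schedule is: every Thursday and Saturday.
The following Thursday is May 17, 2001.
The following Saturday is May 19, 2001.
The following Thursday is May 24, 2001.
Next Saturday: May 26, 2001.
The following Thursday is May 31, 2001.
The following Saturday is June 2, 2001.

June 2, 2001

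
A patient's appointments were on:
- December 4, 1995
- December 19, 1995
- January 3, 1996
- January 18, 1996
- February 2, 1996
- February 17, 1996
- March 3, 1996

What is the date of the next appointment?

March 18, 1996

The spacing is 15, 15, 15, 15, 15, 15 days — always 15 days.
March 3, 1996 + 15 days = March 18, 1996.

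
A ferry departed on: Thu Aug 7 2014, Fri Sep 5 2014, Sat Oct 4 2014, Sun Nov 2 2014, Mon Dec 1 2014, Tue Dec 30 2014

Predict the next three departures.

Gaps between consecutive events: 29, 29, 29, 29, 29 days — a constant 29-day interval.
Tue Dec 30 2014 + 29 days = Wed Jan 28 2015.
Wed Jan 28 2015 + 29 days = Thu Feb 26 2015.
Thu Feb 26 2015 + 29 days = Fri Mar 27 2015.

Wed Jan 28 2015, Thu Feb 26 2015, Fri Mar 27 2015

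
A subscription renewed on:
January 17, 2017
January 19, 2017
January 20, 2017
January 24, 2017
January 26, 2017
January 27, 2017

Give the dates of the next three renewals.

January 31, 2017; February 2, 2017; February 3, 2017

The gap pattern 2, 1, 4, 2, 1 repeats every 3 events.
These are the Tuesdays, Thursdays and Fridays of each week.
Next Tuesday: January 31, 2017.
Next Thursday: February 2, 2017.
Next Friday: February 3, 2017.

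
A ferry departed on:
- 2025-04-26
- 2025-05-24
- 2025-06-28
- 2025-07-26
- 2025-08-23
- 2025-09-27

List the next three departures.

These are Saturdays at 28- or 35-day spacing (28, 35, 28, 28, 35).
The pattern: 4th Saturday of the month.
October 2025 — 4th Saturday is 2025-10-25.
4th Saturday of November 2025: 2025-11-22.
December 2025 — 4th Saturday is 2025-12-27.

2025-10-25, 2025-11-22, 2025-12-27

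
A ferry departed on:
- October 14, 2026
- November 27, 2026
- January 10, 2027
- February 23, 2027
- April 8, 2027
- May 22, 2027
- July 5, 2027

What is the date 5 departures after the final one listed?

Every event comes 44 days after the last (44, 44, 44, 44, 44, 44).
July 5, 2027 + 44 days = August 18, 2027.
August 18, 2027 + 44 days = October 1, 2027.
October 1, 2027 + 44 days = November 14, 2027.
November 14, 2027 + 44 days = December 28, 2027.
December 28, 2027 + 44 days = February 10, 2028.

February 10, 2028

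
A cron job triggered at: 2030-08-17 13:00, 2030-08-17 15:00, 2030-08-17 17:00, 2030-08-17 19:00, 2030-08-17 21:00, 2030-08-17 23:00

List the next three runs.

2030-08-18 01:00, 2030-08-18 03:00, 2030-08-18 05:00

The interval is a steady 2 hours (2, 2, 2, 2, 2).
2030-08-17 23:00 + 2 h = 2030-08-18 01:00.
2030-08-18 01:00 + 2 h = 2030-08-18 03:00.
2030-08-18 03:00 + 2 h = 2030-08-18 05:00.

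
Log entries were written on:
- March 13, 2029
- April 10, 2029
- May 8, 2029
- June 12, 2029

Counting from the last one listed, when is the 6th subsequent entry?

These are Tuesdays at 28- or 35-day spacing (28, 28, 35).
The pattern: 2nd Tuesday of the month.
2nd Tuesday of July 2029: July 10, 2029.
2nd Tuesday of August 2029: August 14, 2029.
2nd Tuesday of September 2029: September 11, 2029.
October 2029 — 2nd Tuesday is October 9, 2029.
November 2029 — 2nd Tuesday is November 13, 2029.
2nd Tuesday of December 2029: December 11, 2029.

December 11, 2029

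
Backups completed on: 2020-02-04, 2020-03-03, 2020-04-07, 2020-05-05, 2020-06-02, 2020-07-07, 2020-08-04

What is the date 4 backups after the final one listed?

Gaps: 28, 35, 28, 28, 35, 28 days — a mix of 28 and 35. Every date is a Tuesday.
Each is the 1st Tuesday of its month.
September 2020 — 1st Tuesday is 2020-09-01.
1st Tuesday of October 2020: 2020-10-06.
1st Tuesday of November 2020: 2020-11-03.
December 2020 — 1st Tuesday is 2020-12-01.

2020-12-01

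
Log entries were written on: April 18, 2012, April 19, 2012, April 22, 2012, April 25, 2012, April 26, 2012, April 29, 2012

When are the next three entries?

Gaps: 1, 3, 3, 1, 3 days — not constant, but cyclic with period 3.
The events fall on every Wednesday, Thursday and Sunday.
The following Wednesday is May 2, 2012.
The following Thursday is May 3, 2012.
Next Sunday: May 6, 2012.

May 2, 2012; May 3, 2012; May 6, 2012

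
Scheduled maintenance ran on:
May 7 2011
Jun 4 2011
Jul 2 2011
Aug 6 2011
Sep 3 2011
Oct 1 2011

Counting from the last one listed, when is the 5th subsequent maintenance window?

Mar 3 2012

These are Saturdays at 28- or 35-day spacing (28, 28, 35, 28, 28).
The pattern: 1st Saturday of the month.
1st Saturday of November 2011: Nov 5 2011.
1st Saturday of December 2011: Dec 3 2011.
1st Saturday of January 2012: Jan 7 2012.
February 2012 — 1st Saturday is Feb 4 2012.
March 2012 — 1st Saturday is Mar 3 2012.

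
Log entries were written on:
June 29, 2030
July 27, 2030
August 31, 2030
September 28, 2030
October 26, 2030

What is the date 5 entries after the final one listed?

March 29, 2031

All Saturdays; the gaps (28, 35, 28, 28) vary with month length.
This is the last Saturday of each month.
Last Saturday of November 2030: November 30, 2030.
Last Saturday of December 2030: December 28, 2030.
January 2031 ends with Saturday January 25, 2031.
February 2031 ends with Saturday February 22, 2031.
Last Saturday of March 2031: March 29, 2031.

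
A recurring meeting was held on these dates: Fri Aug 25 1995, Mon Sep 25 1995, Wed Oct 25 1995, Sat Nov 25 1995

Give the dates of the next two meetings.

Mon Dec 25 1995, Thu Jan 25 1996

Gaps: 31, 30, 31 days — not constant. Every event is on the 25th of the month.
Pattern: the 25th of each month.
December 1995: Mon Dec 25 1995.
Next: January 1996 → Thu Jan 25 1996.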